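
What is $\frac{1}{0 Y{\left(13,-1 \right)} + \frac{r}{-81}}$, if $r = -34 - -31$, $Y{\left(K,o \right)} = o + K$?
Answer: $27$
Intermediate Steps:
$Y{\left(K,o \right)} = K + o$
$r = -3$ ($r = -34 + 31 = -3$)
$\frac{1}{0 Y{\left(13,-1 \right)} + \frac{r}{-81}} = \frac{1}{0 \left(13 - 1\right) - \frac{3}{-81}} = \frac{1}{0 \cdot 12 - - \frac{1}{27}} = \frac{1}{0 + \frac{1}{27}} = \frac{1}{\frac{1}{27}} = 27$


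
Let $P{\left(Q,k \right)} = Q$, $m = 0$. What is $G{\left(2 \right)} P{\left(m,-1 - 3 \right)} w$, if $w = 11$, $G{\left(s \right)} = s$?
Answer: $0$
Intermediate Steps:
$G{\left(2 \right)} P{\left(m,-1 - 3 \right)} w = 2 \cdot 0 \cdot 11 = 0 \cdot 11 = 0$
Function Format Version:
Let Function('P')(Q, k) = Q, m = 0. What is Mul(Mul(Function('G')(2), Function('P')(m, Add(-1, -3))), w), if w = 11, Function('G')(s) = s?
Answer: 0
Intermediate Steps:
Mul(Mul(Function('G')(2), Function('P')(m, Add(-1, -3))), w) = Mul(Mul(2, 0), 11) = Mul(0, 11) = 0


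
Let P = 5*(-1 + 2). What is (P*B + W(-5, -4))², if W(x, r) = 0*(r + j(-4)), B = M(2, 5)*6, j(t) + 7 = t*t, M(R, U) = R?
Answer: 3600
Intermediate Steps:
j(t) = -7 + t² (j(t) = -7 + t*t = -7 + t²)
B = 12 (B = 2*6 = 12)
W(x, r) = 0 (W(x, r) = 0*(r + (-7 + (-4)²)) = 0*(r + (-7 + 16)) = 0*(r + 9) = 0*(9 + r) = 0)
P = 5 (P = 5*1 = 5)
(P*B + W(-5, -4))² = (5*12 + 0)² = (60 + 0)² = 60² = 3600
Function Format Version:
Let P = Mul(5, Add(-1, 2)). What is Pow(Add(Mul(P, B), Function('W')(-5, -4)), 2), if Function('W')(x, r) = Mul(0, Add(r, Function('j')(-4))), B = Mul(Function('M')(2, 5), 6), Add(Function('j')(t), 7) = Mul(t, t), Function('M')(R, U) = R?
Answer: 3600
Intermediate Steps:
Function('j')(t) = Add(-7, Pow(t, 2)) (Function('j')(t) = Add(-7, Mul(t, t)) = Add(-7, Pow(t, 2)))
B = 12 (B = Mul(2, 6) = 12)
Function('W')(x, r) = 0 (Function('W')(x, r) = Mul(0, Add(r, Add(-7, Pow(-4, 2)))) = Mul(0, Add(r, Add(-7, 16))) = Mul(0, Add(r, 9)) = Mul(0, Add(9, r)) = 0)
P = 5 (P = Mul(5, 1) = 5)
Pow(Add(Mul(P, B), Function('W')(-5, -4)), 2) = Pow(Add(Mul(5, 12), 0), 2) = Pow(Add(60, 0), 2) = Pow(60, 2) = 3600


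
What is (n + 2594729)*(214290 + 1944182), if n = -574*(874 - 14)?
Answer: 4535141776008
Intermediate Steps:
n = -493640 (n = -574*860 = -493640)
(n + 2594729)*(214290 + 1944182) = (-493640 + 2594729)*(214290 + 1944182) = 2101089*2158472 = 4535141776008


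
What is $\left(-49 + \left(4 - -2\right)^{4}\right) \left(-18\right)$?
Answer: $-22446$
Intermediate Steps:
$\left(-49 + \left(4 - -2\right)^{4}\right) \left(-18\right) = \left(-49 + \left(4 + 2\right)^{4}\right) \left(-18\right) = \left(-49 + 6^{4}\right) \left(-18\right) = \left(-49 + 1296\right) \left(-18\right) = 1247 \left(-18\right) = -22446$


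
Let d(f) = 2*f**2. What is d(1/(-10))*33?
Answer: 33/50 ≈ 0.66000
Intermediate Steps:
d(1/(-10))*33 = (2*(1/(-10))**2)*33 = (2*(-1/10)**2)*33 = (2*(1/100))*33 = (1/50)*33 = 33/50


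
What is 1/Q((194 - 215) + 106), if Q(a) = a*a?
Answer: 1/7225 ≈ 0.00013841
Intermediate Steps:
Q(a) = a²
1/Q((194 - 215) + 106) = 1/(((194 - 215) + 106)²) = 1/((-21 + 106)²) = 1/(85²) = 1/7225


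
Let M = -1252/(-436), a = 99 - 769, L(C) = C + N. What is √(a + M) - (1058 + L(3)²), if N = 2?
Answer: -1083 + I*√7926153/109 ≈ -1083.0 + 25.829*I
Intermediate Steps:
L(C) = 2 + C (L(C) = C + 2 = 2 + C)
a = -670
M = 313/109 (M = -1252*(-1/436) = 313/109 ≈ 2.8716)
√(a + M) - (1058 + L(3)²) = √(-670 + 313/109) - (1058 + (2 + 3)²) = √(-72717/109) - (1058 + 5²) = I*√7926153/109 - (1058 + 25) = I*√7926153/109 - 1*1083 = I*√7926153/109 - 1083 = -1083 + I*√7926153/109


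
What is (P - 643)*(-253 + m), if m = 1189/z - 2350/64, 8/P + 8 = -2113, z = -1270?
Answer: 2684938807133/14366240 ≈ 1.8689e+5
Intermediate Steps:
P = -8/2121 (P = 8/(-8 - 2113) = 8/(-2121) = 8*(-1/2121) = -8/2121 ≈ -0.0037718)
m = -765149/20320 (m = 1189/(-1270) - 2350/64 = 1189*(-1/1270) - 2350*1/64 = -1189/1270 - 1175/32 = -765149/20320 ≈ -37.655)
(P - 643)*(-253 + m) = (-8/2121 - 643)*(-253 - 765149/20320) = -1363811/2121*(-5906109/20320) = 2684938807133/14366240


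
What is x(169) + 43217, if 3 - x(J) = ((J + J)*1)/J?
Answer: 43218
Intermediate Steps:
x(J) = 1 (x(J) = 3 - (J + J)*1/J = 3 - (2*J)*1/J = 3 - 2*J/J = 3 - 1*2 = 3 - 2 = 1)
x(169) + 43217 = 1 + 43217 = 43218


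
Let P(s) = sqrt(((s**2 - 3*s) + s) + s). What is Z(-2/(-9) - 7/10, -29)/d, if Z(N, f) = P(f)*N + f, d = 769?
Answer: -29/769 - 43*sqrt(870)/69210 ≈ -0.056037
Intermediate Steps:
P(s) = sqrt(s**2 - s) (P(s) = sqrt((s**2 - 2*s) + s) = sqrt(s**2 - s))
Z(N, f) = f + N*sqrt(f*(-1 + f)) (Z(N, f) = sqrt(f*(-1 + f))*N + f = N*sqrt(f*(-1 + f)) + f = f + N*sqrt(f*(-1 + f)))
Z(-2/(-9) - 7/10, -29)/d = (-29 + (-2/(-9) - 7/10)*sqrt(-29*(-1 - 29)))/769 = (-29 + (-2*(-1/9) - 7*1/10)*sqrt(-29*(-30)))*(1/769) = (-29 + (2/9 - 7/10)*sqrt(870))*(1/769) = (-29 - 43*sqrt(870)/90)*(1/769) = -29/769 - 43*sqrt(870)/69210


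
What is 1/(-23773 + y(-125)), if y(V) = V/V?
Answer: -1/23772 ≈ -4.2066e-5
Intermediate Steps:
y(V) = 1
1/(-23773 + y(-125)) = 1/(-23773 + 1) = 1/(-23772) = -1/23772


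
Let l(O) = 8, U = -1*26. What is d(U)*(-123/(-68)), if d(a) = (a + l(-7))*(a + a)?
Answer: 28782/17 ≈ 1693.1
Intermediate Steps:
U = -26
d(a) = 2*a*(8 + a) (d(a) = (a + 8)*(a + a) = (8 + a)*(2*a) = 2*a*(8 + a))
d(U)*(-123/(-68)) = (2*(-26)*(8 - 26))*(-123/(-68)) = (2*(-26)*(-18))*(-123*(-1/68)) = 936*(123/68) = 28782/17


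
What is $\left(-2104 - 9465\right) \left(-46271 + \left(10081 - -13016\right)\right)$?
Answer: $268100006$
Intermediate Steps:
$\left(-2104 - 9465\right) \left(-46271 + \left(10081 - -13016\right)\right) = - 11569 \left(-46271 + \left(10081 + 13016\right)\right) = - 11569 \left(-46271 + 23097\right) = \left(-11569\right) \left(-23174\right) = 268100006$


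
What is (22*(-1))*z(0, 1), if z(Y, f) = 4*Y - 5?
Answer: 110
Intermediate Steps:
z(Y, f) = -5 + 4*Y
(22*(-1))*z(0, 1) = (22*(-1))*(-5 + 4*0) = -22*(-5 + 0) = -22*(-5) = 110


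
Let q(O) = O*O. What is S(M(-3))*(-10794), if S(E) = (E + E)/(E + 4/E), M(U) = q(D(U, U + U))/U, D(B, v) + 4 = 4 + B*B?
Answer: -15737652/733 ≈ -21470.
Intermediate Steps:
D(B, v) = B**2 (D(B, v) = -4 + (4 + B*B) = -4 + (4 + B**2) = B**2)
q(O) = O**2
M(U) = U**3 (M(U) = (U**2)**2/U = U**4/U = U**3)
S(E) = 2*E/(E + 4/E) (S(E) = (2*E)/(E + 4/E) = 2*E/(E + 4/E))
S(M(-3))*(-10794) = (2*((-3)**3)**2/(4 + ((-3)**3)**2))*(-10794) = (2*(-27)**2/(4 + (-27)**2))*(-10794) = (2*729/(4 + 729))*(-10794) = (2*729/733)*(-10794) = (2*729*(1/733))*(-10794) = (1458/733)*(-10794) = -15737652/733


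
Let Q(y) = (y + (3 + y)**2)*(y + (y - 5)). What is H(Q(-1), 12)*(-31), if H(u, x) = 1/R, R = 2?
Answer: -31/2 ≈ -15.500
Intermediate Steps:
Q(y) = (-5 + 2*y)*(y + (3 + y)**2) (Q(y) = (y + (3 + y)**2)*(y + (-5 + y)) = (y + (3 + y)**2)*(-5 + 2*y) = (-5 + 2*y)*(y + (3 + y)**2))
H(u, x) = 1/2
H(Q(-1), 12)*(-31) = (1/2)*(-31) = -31/2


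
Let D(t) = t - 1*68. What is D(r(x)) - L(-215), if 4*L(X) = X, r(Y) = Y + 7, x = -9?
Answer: -65/4 ≈ -16.250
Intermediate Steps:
r(Y) = 7 + Y
L(X) = X/4
D(t) = -68 + t (D(t) = t - 68 = -68 + t)
D(r(x)) - L(-215) = (-68 + (7 - 9)) - (-215)/4 = (-68 - 2) - 1*(-215/4) = -70 + 215/4 = -65/4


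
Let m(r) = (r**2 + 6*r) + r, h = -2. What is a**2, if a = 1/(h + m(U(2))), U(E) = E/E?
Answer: 1/36 ≈ 0.027778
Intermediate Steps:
U(E) = 1
m(r) = r**2 + 7*r
a = 1/6 (a = 1/(-2 + 1*(7 + 1)) = 1/(-2 + 1*8) = 1/(-2 + 8) = 1/6 ≈ 0.16667)
a**2 = (1/6)**2 = 1/36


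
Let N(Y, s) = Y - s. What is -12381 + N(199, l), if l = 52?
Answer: -12234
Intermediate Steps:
-12381 + N(199, l) = -12381 + (199 - 1*52) = -12381 + (199 - 52) = -12381 + 147 = -12234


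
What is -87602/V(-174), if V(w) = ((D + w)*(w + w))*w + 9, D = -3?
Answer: 87602/10717695 ≈ 0.0081736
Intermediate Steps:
V(w) = 9 + 2*w²*(-3 + w) (V(w) = ((-3 + w)*(w + w))*w + 9 = ((-3 + w)*(2*w))*w + 9 = (2*w*(-3 + w))*w + 9 = 2*w²*(-3 + w) + 9 = 9 + 2*w²*(-3 + w))
-87602/V(-174) = -87602/(9 - 6*(-174)² + 2*(-174)³) = -87602/(9 - 6*30276 + 2*(-5268024)) = -87602/(9 - 181656 - 10536048) = -87602/(-10717695) = -87602*(-1/10717695) = 87602/10717695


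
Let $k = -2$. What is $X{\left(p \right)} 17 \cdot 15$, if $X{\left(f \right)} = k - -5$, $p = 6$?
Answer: $765$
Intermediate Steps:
$X{\left(f \right)} = 3$ ($X{\left(f \right)} = -2 - -5 = -2 + 5 = 3$)
$X{\left(p \right)} 17 \cdot 15 = 3 \cdot 17 \cdot 15 = 51 \cdot 15 = 765$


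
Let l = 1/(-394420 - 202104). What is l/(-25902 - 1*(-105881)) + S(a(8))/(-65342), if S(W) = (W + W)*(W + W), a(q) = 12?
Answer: -13740305215519/1558713578572316 ≈ -0.0088152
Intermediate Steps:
S(W) = 4*W² (S(W) = (2*W)*(2*W) = 4*W²)
l = -1/596524 (l = 1/(-596524) = -1/596524 ≈ -1.6764e-6)
l/(-25902 - 1*(-105881)) + S(a(8))/(-65342) = -1/(596524*(-25902 - 1*(-105881))) + (4*12²)/(-65342) = -1/(596524*(-25902 + 105881)) + (4*144)*(-1/65342) = -1/596524/79979 + 576*(-1/65342) = -1/596524*1/79979 - 288/32671 = -1/47709392996 - 288/32671 = -13740305215519/1558713578572316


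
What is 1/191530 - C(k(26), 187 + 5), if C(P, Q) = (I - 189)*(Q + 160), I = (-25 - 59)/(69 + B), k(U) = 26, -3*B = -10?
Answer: 397432411231/5937430 ≈ 66937.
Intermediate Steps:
B = 10/3 (B = -1/3*(-10) = 10/3 ≈ 3.3333)
I = -36/31 (I = (-25 - 59)/(69 + 10/3) = -84/217/3 = -84*3/217 = -36/31 ≈ -1.1613)
C(P, Q) = -943200/31 - 5895*Q/31 (C(P, Q) = (-36/31 - 189)*(Q + 160) = -5895*(160 + Q)/31 = -943200/31 - 5895*Q/31)
1/191530 - C(k(26), 187 + 5) = 1/191530 - (-943200/31 - 5895*(187 + 5)/31) = 1/191530 - (-943200/31 - 5895/31*192) = 1/191530 - (-943200/31 - 1131840/31) = 1/191530 - 1*(-2075040/31) = 1/191530 + 2075040/31 = 397432411231/5937430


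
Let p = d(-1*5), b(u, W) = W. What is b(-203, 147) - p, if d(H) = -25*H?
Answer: 22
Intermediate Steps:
p = 125 (p = -(-25)*5 = -25*(-5) = 125)
b(-203, 147) - p = 147 - 1*125 = 147 - 125 = 22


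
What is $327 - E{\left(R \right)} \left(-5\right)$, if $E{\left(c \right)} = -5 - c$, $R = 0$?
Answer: $302$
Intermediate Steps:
$327 - E{\left(R \right)} \left(-5\right) = 327 - \left(-5 - 0\right) \left(-5\right) = 327 - \left(-5 + 0\right) \left(-5\right) = 327 - \left(-5\right) \left(-5\right) = 327 - 25 = 302$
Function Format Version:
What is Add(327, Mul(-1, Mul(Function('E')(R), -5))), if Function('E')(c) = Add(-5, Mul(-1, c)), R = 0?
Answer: 302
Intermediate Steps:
Add(327, Mul(-1, Mul(Function('E')(R), -5))) = Add(327, Mul(-1, Mul(Add(-5, Mul(-1, 0)), -5))) = Add(327, Mul(-1, Mul(Add(-5, 0), -5))) = Add(327, Mul(-1, Mul(-5, -5))) = Add(327, Mul(-1, 25)) = Add(327, -25) = 302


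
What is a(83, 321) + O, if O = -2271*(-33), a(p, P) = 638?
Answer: 75581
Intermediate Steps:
O = 74943
a(83, 321) + O = 638 + 74943 = 75581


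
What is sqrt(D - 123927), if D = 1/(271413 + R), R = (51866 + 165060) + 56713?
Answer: I*sqrt(9204110422978389)/272526 ≈ 352.03*I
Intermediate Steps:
R = 273639 (R = 216926 + 56713 = 273639)
D = 1/545052 (D = 1/(271413 + 273639) = 1/545052 ≈ 1.8347e-6)
sqrt(D - 123927) = sqrt(1/545052 - 123927) = sqrt(-67546659203/545052) = I*sqrt(9204110422978389)/272526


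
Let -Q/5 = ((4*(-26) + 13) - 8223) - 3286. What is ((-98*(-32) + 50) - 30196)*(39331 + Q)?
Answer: -2628910310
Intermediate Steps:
Q = 58000 (Q = -5*(((4*(-26) + 13) - 8223) - 3286) = -5*(((-104 + 13) - 8223) - 3286) = -5*((-91 - 8223) - 3286) = -5*(-8314 - 3286) = -5*(-11600) = 58000)
((-98*(-32) + 50) - 30196)*(39331 + Q) = ((-98*(-32) + 50) - 30196)*(39331 + 58000) = ((3136 + 50) - 30196)*97331 = (3186 - 30196)*97331 = -27010*97331 = -2628910310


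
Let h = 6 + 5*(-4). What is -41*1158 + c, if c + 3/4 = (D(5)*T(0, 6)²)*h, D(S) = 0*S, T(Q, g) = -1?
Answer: -189915/4 ≈ -47479.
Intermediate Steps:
D(S) = 0
h = -14 (h = 6 - 20 = -14)
c = -¾ (c = -¾ + (0*(-1)²)*(-14) = -¾ + (0*1)*(-14) = -¾ + 0*(-14) = -¾ + 0 = -¾ ≈ -0.75000)
-41*1158 + c = -41*1158 - ¾ = -47478 - ¾ = -189915/4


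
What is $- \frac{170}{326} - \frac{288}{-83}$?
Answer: $\frac{39889}{13529} \approx 2.9484$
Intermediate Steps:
$- \frac{170}{326} - \frac{288}{-83} = \left(-170\right) \frac{1}{326} - - \frac{288}{83} = - \frac{85}{163} + \frac{288}{83} = \frac{39889}{13529}$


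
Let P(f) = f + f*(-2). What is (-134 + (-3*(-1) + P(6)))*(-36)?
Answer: 4932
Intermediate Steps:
P(f) = -f (P(f) = f - 2*f = -f)
(-134 + (-3*(-1) + P(6)))*(-36) = (-134 + (-3*(-1) - 1*6))*(-36) = (-134 + (3 - 6))*(-36) = (-134 - 3)*(-36) = -137*(-36) = 4932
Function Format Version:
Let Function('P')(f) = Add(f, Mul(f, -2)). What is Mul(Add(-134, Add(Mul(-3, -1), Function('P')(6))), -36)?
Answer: 4932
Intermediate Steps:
Function('P')(f) = Mul(-1, f) (Function('P')(f) = Add(f, Mul(-2, f)) = Mul(-1, f))
Mul(Add(-134, Add(Mul(-3, -1), Function('P')(6))), -36) = Mul(Add(-134, Add(Mul(-3, -1), Mul(-1, 6))), -36) = Mul(Add(-134, Add(3, -6)), -36) = Mul(Add(-134, -3), -36) = Mul(-137, -36) = 4932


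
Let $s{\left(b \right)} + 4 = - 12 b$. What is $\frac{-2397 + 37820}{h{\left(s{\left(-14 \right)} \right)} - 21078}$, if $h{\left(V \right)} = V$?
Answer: $- \frac{35423}{20914} \approx -1.6937$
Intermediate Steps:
$s{\left(b \right)} = -4 - 12 b$
$\frac{-2397 + 37820}{h{\left(s{\left(-14 \right)} \right)} - 21078} = \frac{-2397 + 37820}{\left(-4 - -168\right) - 21078} = \frac{35423}{\left(-4 + 168\right) - 21078} = \frac{35423}{164 - 21078} = \frac{35423}{-20914} = 35423 \left(- \frac{1}{20914}\right) = - \frac{35423}{20914}$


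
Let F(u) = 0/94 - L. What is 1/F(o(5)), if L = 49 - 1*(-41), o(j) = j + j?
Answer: -1/90 ≈ -0.011111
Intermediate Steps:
o(j) = 2*j
L = 90 (L = 49 + 41 = 90)
F(u) = -90 (F(u) = 0/94 - 1*90 = 0*(1/94) - 90 = 0 - 90 = -90)
1/F(o(5)) = 1/(-90) = -1/90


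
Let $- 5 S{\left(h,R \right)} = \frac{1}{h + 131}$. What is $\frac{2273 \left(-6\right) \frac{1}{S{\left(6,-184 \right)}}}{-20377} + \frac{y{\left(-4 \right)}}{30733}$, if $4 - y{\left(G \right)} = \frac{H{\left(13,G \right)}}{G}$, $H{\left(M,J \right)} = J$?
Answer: $- \frac{287108546859}{626246341} \approx -458.46$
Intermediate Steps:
$S{\left(h,R \right)} = - \frac{1}{5 \left(131 + h\right)}$ ($S{\left(h,R \right)} = - \frac{1}{5 \left(h + 131\right)} = - \frac{1}{5 \left(131 + h\right)}$)
$y{\left(G \right)} = 3$ ($y{\left(G \right)} = 4 - \frac{G}{G} = 4 - 1 = 3$)
$\frac{2273 \left(-6\right) \frac{1}{S{\left(6,-184 \right)}}}{-20377} + \frac{y{\left(-4 \right)}}{30733} = \frac{2273 \left(-6\right) \frac{1}{\left(-1\right) \frac{1}{655 + 5 \cdot 6}}}{-20377} + \frac{3}{30733} = - \frac{13638}{\left(-1\right) \frac{1}{655 + 30}} \left(- \frac{1}{20377}\right) + 3 \cdot \frac{1}{30733} = - \frac{13638}{\left(-1\right) \frac{1}{685}} \left(- \frac{1}{20377}\right) + \frac{3}{30733} = - \frac{13638}{- \frac{1}{685}} \left(- \frac{1}{20377}\right) + \frac{3}{30733} = \left(-13638\right) \left(-685\right) \left(- \frac{1}{20377}\right) + \frac{3}{30733} = 9342030 \left(- \frac{1}{20377}\right) + \frac{3}{30733} = - \frac{9342030}{20377} + \frac{3}{30733} = - \frac{287108546859}{626246341}$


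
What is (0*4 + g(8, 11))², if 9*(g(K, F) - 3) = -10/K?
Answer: 10609/1296 ≈ 8.1860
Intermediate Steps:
g(K, F) = 3 - 10/(9*K) (g(K, F) = 3 + (-10/K)/9 = 3 - 10/(9*K))
(0*4 + g(8, 11))² = (0*4 + (3 - 10/9/8))² = (0 + (3 - 10/9*⅛))² = (0 + (3 - 5/36))² = (0 + 103/36)² = (103/36)² = 10609/1296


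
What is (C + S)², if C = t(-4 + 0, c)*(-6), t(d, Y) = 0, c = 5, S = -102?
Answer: 10404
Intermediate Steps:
C = 0 (C = 0*(-6) = 0)
(C + S)² = (0 - 102)² = (-102)² = 10404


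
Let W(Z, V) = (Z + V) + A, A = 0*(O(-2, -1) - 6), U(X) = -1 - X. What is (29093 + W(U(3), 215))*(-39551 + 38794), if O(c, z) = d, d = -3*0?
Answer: -22183128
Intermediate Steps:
d = 0
O(c, z) = 0
A = 0 (A = 0*(0 - 6) = 0*(-6) = 0)
W(Z, V) = V + Z (W(Z, V) = (Z + V) + 0 = (V + Z) + 0 = V + Z)
(29093 + W(U(3), 215))*(-39551 + 38794) = (29093 + (215 + (-1 - 1*3)))*(-39551 + 38794) = (29093 + (215 + (-1 - 3)))*(-757) = (29093 + (215 - 4))*(-757) = (29093 + 211)*(-757) = 29304*(-757) = -22183128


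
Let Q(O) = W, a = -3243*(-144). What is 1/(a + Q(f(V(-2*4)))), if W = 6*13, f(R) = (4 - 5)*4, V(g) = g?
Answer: 1/467070 ≈ 2.1410e-6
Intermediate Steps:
f(R) = -4 (f(R) = -1*4 = -4)
a = 466992
W = 78
Q(O) = 78
1/(a + Q(f(V(-2*4)))) = 1/(466992 + 78) = 1/467070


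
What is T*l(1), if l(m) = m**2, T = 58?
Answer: 58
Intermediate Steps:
T*l(1) = 58*1**2 = 58*1 = 58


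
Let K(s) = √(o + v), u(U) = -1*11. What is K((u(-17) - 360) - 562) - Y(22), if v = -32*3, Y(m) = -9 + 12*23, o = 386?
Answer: -267 + √290 ≈ -249.97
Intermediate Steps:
u(U) = -11
Y(m) = 267 (Y(m) = -9 + 276 = 267)
v = -96
K(s) = √290 (K(s) = √(386 - 96) = √290)
K((u(-17) - 360) - 562) - Y(22) = √290 - 1*267 = √290 - 267 = -267 + √290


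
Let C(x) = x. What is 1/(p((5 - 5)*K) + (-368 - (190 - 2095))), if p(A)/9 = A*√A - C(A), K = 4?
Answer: 1/1537 ≈ 0.00065062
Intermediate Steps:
p(A) = -9*A + 9*A^(3/2) (p(A) = 9*(A*√A - A) = 9*(A^(3/2) - A) = -9*A + 9*A^(3/2))
1/(p((5 - 5)*K) + (-368 - (190 - 2095))) = 1/((-9*(5 - 5)*4 + 9*((5 - 5)*4)^(3/2)) + (-368 - (190 - 2095))) = 1/((-0*4 + 9*(0*4)^(3/2)) + (-368 - 1*(-1905))) = 1/((-9*0 + 9*0^(3/2)) + (-368 + 1905)) = 1/((0 + 9*0) + 1537) = 1/((0 + 0) + 1537) = 1/(0 + 1537) = 1/1537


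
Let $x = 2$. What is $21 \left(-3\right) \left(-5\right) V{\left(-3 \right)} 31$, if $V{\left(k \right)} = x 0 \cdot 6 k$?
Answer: $0$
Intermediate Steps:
$V{\left(k \right)} = 0$ ($V{\left(k \right)} = 2 \cdot 0 \cdot 6 k = 2 \cdot 0 k = 2 \cdot 0 = 0$)
$21 \left(-3\right) \left(-5\right) V{\left(-3 \right)} 31 = 21 \left(-3\right) \left(-5\right) 0 \cdot 31 = 21 \cdot 15 \cdot 0 \cdot 31 = 21 \cdot 0 \cdot 31 = 0 \cdot 31 = 0$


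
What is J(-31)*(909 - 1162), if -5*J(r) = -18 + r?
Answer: -12397/5 ≈ -2479.4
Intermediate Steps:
J(r) = 18/5 - r/5 (J(r) = -(-18 + r)/5 = 18/5 - r/5)
J(-31)*(909 - 1162) = (18/5 - ⅕*(-31))*(909 - 1162) = (18/5 + 31/5)*(-253) = (49/5)*(-253) = -12397/5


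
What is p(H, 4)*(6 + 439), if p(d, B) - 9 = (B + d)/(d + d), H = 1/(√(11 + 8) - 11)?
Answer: -11125/2 + 890*√19 ≈ -1683.1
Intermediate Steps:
H = 1/(-11 + √19) (H = 1/(√19 - 11) = 1/(-11 + √19) ≈ -0.15058)
p(d, B) = 9 + (B + d)/(2*d) (p(d, B) = 9 + (B + d)/(d + d) = 9 + (B + d)/((2*d)) = 9 + (B + d)*(1/(2*d)) = 9 + (B + d)/(2*d))
p(H, 4)*(6 + 439) = ((4 + 19*(-11/102 - √19/102))/(2*(-11/102 - √19/102)))*(6 + 439) = ((4 + (-209/102 - 19*√19/102))/(2*(-11/102 - √19/102)))*445 = ((199/102 - 19*√19/102)/(2*(-11/102 - √19/102)))*445 = 445*(199/102 - 19*√19/102)/(2*(-11/102 - √19/102))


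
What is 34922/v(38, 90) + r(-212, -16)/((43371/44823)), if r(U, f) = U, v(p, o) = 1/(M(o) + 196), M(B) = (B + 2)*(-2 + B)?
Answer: 4186356931876/14457 ≈ 2.8957e+8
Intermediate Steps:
M(B) = (-2 + B)*(2 + B) (M(B) = (2 + B)*(-2 + B) = (-2 + B)*(2 + B))
v(p, o) = 1/(192 + o²) (v(p, o) = 1/((-4 + o²) + 196) = 1/(192 + o²))
34922/v(38, 90) + r(-212, -16)/((43371/44823)) = 34922/(1/(192 + 90²)) - 212/(43371/44823) = 34922/(1/(192 + 8100)) - 212/(43371*(1/44823)) = 34922/(1/8292) - 212/14457/14941 = 34922/(1/8292) - 212*14941/14457 = 34922*8292 - 3167492/14457 = 289573224 - 3167492/14457 = 4186356931876/14457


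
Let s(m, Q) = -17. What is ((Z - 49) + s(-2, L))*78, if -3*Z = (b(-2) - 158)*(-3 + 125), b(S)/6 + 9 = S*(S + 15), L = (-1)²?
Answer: 1162148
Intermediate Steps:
L = 1
b(S) = -54 + 6*S*(15 + S) (b(S) = -54 + 6*(S*(S + 15)) = -54 + 6*(S*(15 + S)) = -54 + 6*S*(15 + S))
Z = 44896/3 (Z = -((-54 + 6*(-2)² + 90*(-2)) - 158)*(-3 + 125)/3 = -((-54 + 6*4 - 180) - 158)*122/3 = -((-54 + 24 - 180) - 158)*122/3 = -(-210 - 158)*122/3 = -(-368)*122/3 = -⅓*(-44896) = 44896/3 ≈ 14965.)
((Z - 49) + s(-2, L))*78 = ((44896/3 - 49) - 17)*78 = (44749/3 - 17)*78 = (44698/3)*78 = 1162148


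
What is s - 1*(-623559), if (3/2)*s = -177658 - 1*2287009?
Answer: -3058657/3 ≈ -1.0196e+6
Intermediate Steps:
s = -4929334/3 (s = 2*(-177658 - 1*2287009)/3 = 2*(-177658 - 2287009)/3 = (2/3)*(-2464667) = -4929334/3 ≈ -1.6431e+6)
s - 1*(-623559) = -4929334/3 - 1*(-623559) = -4929334/3 + 623559 = -3058657/3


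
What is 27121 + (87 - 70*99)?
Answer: 20278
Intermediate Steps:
27121 + (87 - 70*99) = 27121 + (87 - 6930) = 27121 - 6843 = 20278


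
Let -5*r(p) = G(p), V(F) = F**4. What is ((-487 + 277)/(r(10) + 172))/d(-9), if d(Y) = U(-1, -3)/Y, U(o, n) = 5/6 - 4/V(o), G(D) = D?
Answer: -1134/323 ≈ -3.5108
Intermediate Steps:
r(p) = -p/5
U(o, n) = 5/6 - 4/o**4
d(Y) = -19/(6*Y) (d(Y) = (5/6 - 4/(-1)**4)/Y = (5/6 - 4*1)/Y = (5/6 - 4)/Y = -19/(6*Y))
((-487 + 277)/(r(10) + 172))/d(-9) = ((-487 + 277)/(-1/5*10 + 172))/((-19/6/(-9))) = (-210/(-2 + 172))/((-19/6*(-1/9))) = (-210/170)/(19/54) = -210*1/170*(54/19) = -21/17*54/19 = -1134/323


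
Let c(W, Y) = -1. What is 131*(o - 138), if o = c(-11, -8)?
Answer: -18209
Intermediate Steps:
o = -1
131*(o - 138) = 131*(-1 - 138) = 131*(-139) = -18209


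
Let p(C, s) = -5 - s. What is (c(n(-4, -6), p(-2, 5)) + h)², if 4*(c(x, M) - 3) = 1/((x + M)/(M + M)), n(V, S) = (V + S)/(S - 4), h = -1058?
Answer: 90060100/81 ≈ 1.1119e+6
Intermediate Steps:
n(V, S) = (S + V)/(-4 + S)
c(x, M) = 3 + M/(2*(M + x)) (c(x, M) = 3 + 1/(4*(((x + M)/(M + M)))) = 3 + 1/(4*(((M + x)/((2*M))))) = 3 + 1/(4*(((M + x)*(1/(2*M))))) = 3 + 1/(4*(((M + x)/(2*M)))) = 3 + (2*M/(M + x))/4 = 3 + M/(2*(M + x)))
(c(n(-4, -6), p(-2, 5)) + h)² = ((3*((-6 - 4)/(-4 - 6)) + 7*(-5 - 1*5)/2)/((-5 - 1*5) + (-6 - 4)/(-4 - 6)) - 1058)² = ((3*(-10/(-10)) + 7*(-5 - 5)/2)/((-5 - 5) - 10/(-10)) - 1058)² = ((3*(-⅒*(-10)) + (7/2)*(-10))/(-10 - ⅒*(-10)) - 1058)² = ((3*1 - 35)/(-10 + 1) - 1058)² = ((3 - 35)/(-9) - 1058)² = (-⅑*(-32) - 1058)² = (32/9 - 1058)² = (-9490/9)² = 90060100/81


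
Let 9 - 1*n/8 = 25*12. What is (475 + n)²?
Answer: 3433609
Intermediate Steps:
n = -2328 (n = 72 - 200*12 = 72 - 8*300 = 72 - 2400 = -2328)
(475 + n)² = (475 - 2328)² = (-1853)² = 3433609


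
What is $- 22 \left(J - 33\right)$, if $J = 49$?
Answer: $-352$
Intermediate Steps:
$- 22 \left(J - 33\right) = - 22 \left(49 - 33\right) = \left(-22\right) 16 = -352$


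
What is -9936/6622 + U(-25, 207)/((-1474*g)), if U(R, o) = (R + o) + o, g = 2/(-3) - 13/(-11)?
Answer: -15181041/7542458 ≈ -2.0127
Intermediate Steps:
g = 17/33 (g = 2*(-⅓) - 13*(-1/11) = -⅔ + 13/11 = 17/33 ≈ 0.51515)
U(R, o) = R + 2*o
-9936/6622 + U(-25, 207)/((-1474*g)) = -9936/6622 + (-25 + 2*207)/((-1474*17/33)) = -9936*1/6622 + (-25 + 414)/(-2278/3) = -4968/3311 + 389*(-3/2278) = -4968/3311 - 1167/2278 = -15181041/7542458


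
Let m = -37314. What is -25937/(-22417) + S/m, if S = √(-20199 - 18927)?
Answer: 25937/22417 - I*√39126/37314 ≈ 1.157 - 0.005301*I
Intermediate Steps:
S = I*√39126 (S = √(-39126) = I*√39126 ≈ 197.8*I)
-25937/(-22417) + S/m = -25937/(-22417) + (I*√39126)/(-37314) = -25937*(-1/22417) + (I*√39126)*(-1/37314) = 25937/22417 - I*√39126/37314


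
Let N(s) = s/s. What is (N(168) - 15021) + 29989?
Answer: 14969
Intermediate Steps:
N(s) = 1
(N(168) - 15021) + 29989 = (1 - 15021) + 29989 = -15020 + 29989 = 14969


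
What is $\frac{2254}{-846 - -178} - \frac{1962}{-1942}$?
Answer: $- \frac{766663}{324314} \approx -2.364$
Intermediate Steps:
$\frac{2254}{-846 - -178} - \frac{1962}{-1942} = \frac{2254}{-846 + 178} - - \frac{981}{971} = \frac{2254}{-668} + \frac{981}{971} = 2254 \left(- \frac{1}{668}\right) + \frac{981}{971} = - \frac{1127}{334} + \frac{981}{971} = - \frac{766663}{324314}$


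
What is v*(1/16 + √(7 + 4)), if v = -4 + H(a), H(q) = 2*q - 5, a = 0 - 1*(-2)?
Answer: -5/16 - 5*√11 ≈ -16.896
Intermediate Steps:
a = 2 (a = 0 + 2 = 2)
H(q) = -5 + 2*q
v = -5 (v = -4 + (-5 + 2*2) = -4 + (-5 + 4) = -4 - 1 = -5)
v*(1/16 + √(7 + 4)) = -5*(1/16 + √(7 + 4)) = -5*(1/16 + √11) = -5/16 - 5*√11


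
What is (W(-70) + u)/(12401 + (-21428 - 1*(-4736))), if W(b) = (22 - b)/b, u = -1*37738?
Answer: 1320876/150185 ≈ 8.7950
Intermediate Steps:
u = -37738
W(b) = (22 - b)/b
(W(-70) + u)/(12401 + (-21428 - 1*(-4736))) = ((22 - 1*(-70))/(-70) - 37738)/(12401 + (-21428 - 1*(-4736))) = (-(22 + 70)/70 - 37738)/(12401 + (-21428 + 4736)) = (-1/70*92 - 37738)/(12401 - 16692) = (-46/35 - 37738)/(-4291) = -1320876/35*(-1/4291) = 1320876/150185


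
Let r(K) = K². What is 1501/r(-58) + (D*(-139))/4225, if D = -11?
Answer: 11485281/14212900 ≈ 0.80809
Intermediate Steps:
1501/r(-58) + (D*(-139))/4225 = 1501/((-58)²) - 11*(-139)/4225 = 1501/3364 + 1529*(1/4225) = 1501*(1/3364) + 1529/4225 = 1501/3364 + 1529/4225 = 11485281/14212900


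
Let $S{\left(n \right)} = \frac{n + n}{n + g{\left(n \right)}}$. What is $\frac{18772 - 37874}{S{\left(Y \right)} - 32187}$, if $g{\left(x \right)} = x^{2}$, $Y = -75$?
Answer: $\frac{353387}{595460} \approx 0.59347$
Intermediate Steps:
$S{\left(n \right)} = \frac{2 n}{n + n^{2}}$ ($S{\left(n \right)} = \frac{n + n}{n + n^{2}} = \frac{2 n}{n + n^{2}}$)
$\frac{18772 - 37874}{S{\left(Y \right)} - 32187} = \frac{18772 - 37874}{\frac{2}{1 - 75} - 32187} = - \frac{19102}{\frac{2}{-74} - 32187} = - \frac{19102}{2 \left(- \frac{1}{74}\right) - 32187} = - \frac{19102}{- \frac{1}{37} - 32187} = - \frac{19102}{- \frac{1190920}{37}} = \left(-19102\right) \left(- \frac{37}{1190920}\right) = \frac{353387}{595460}$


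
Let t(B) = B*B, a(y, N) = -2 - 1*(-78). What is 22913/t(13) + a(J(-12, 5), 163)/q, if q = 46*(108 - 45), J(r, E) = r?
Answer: 33207359/244881 ≈ 135.61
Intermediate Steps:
a(y, N) = 76 (a(y, N) = -2 + 78 = 76)
t(B) = B²
q = 2898 (q = 46*63 = 2898)
22913/t(13) + a(J(-12, 5), 163)/q = 22913/(13²) + 76/2898 = 22913/169 + 76*(1/2898) = 22913*(1/169) + 38/1449 = 22913/169 + 38/1449 = 33207359/244881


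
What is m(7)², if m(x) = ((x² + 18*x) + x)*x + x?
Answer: 1640961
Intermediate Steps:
m(x) = x + x*(x² + 19*x) (m(x) = (x² + 19*x)*x + x = x*(x² + 19*x) + x = x + x*(x² + 19*x))
m(7)² = (7*(1 + 7² + 19*7))² = (7*(1 + 49 + 133))² = (7*183)² = 1281² = 1640961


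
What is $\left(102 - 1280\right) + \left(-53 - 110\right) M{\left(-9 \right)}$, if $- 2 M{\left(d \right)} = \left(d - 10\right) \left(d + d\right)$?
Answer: $26695$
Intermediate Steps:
$M{\left(d \right)} = - d \left(-10 + d\right)$ ($M{\left(d \right)} = - \frac{\left(d - 10\right) \left(d + d\right)}{2} = - \frac{\left(-10 + d\right) 2 d}{2} = - \frac{2 d \left(-10 + d\right)}{2} = - d \left(-10 + d\right)$)
$\left(102 - 1280\right) + \left(-53 - 110\right) M{\left(-9 \right)} = \left(102 - 1280\right) + \left(-53 - 110\right) \left(- 9 \left(10 - -9\right)\right) = \left(102 - 1280\right) - 163 \left(- 9 \left(10 + 9\right)\right) = -1178 - 163 \left(\left(-9\right) 19\right) = -1178 - -27873 = -1178 + 27873 = 26695$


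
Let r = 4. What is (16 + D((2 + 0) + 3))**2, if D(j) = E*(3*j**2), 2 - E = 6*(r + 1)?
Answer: 4343056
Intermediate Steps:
E = -28 (E = 2 - 6*(4 + 1) = 2 - 6*5 = 2 - 1*30 = 2 - 30 = -28)
D(j) = -84*j**2
(16 + D((2 + 0) + 3))**2 = (16 - 84*((2 + 0) + 3)**2)**2 = (16 - 84*(2 + 3)**2)**2 = (16 - 84*5**2)**2 = (16 - 84*25)**2 = (16 - 2100)**2 = (-2084)**2 = 4343056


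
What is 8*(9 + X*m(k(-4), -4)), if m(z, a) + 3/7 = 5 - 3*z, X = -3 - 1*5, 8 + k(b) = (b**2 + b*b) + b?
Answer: 25336/7 ≈ 3619.4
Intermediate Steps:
k(b) = -8 + b + 2*b**2 (k(b) = -8 + ((b**2 + b*b) + b) = -8 + ((b**2 + b**2) + b) = -8 + (2*b**2 + b) = -8 + (b + 2*b**2) = -8 + b + 2*b**2)
X = -8 (X = -3 - 5 = -8)
m(z, a) = 32/7 - 3*z (m(z, a) = -3/7 + (5 - 3*z) = 32/7 - 3*z)
8*(9 + X*m(k(-4), -4)) = 8*(9 - 8*(32/7 - 3*(-8 - 4 + 2*(-4)**2))) = 8*(9 - 8*(32/7 - 3*(-8 - 4 + 2*16))) = 8*(9 - 8*(32/7 - 3*(-8 - 4 + 32))) = 8*(9 - 8*(32/7 - 3*20)) = 8*(9 - 8*(32/7 - 60)) = 8*(9 - 8*(-388/7)) = 8*(9 + 3104/7) = 8*(3167/7) = 25336/7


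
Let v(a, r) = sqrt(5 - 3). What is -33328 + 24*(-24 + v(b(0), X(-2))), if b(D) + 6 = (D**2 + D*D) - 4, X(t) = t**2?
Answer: -33904 + 24*sqrt(2) ≈ -33870.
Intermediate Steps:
b(D) = -10 + 2*D**2 (b(D) = -6 + ((D**2 + D*D) - 4) = -6 + ((D**2 + D**2) - 4) = -6 + (2*D**2 - 4) = -6 + (-4 + 2*D**2) = -10 + 2*D**2)
v(a, r) = sqrt(2)
-33328 + 24*(-24 + v(b(0), X(-2))) = -33328 + 24*(-24 + sqrt(2)) = -33328 + (-576 + 24*sqrt(2)) = -33904 + 24*sqrt(2)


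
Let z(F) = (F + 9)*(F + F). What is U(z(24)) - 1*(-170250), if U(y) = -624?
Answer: 169626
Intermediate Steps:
z(F) = 2*F*(9 + F) (z(F) = (9 + F)*(2*F) = 2*F*(9 + F))
U(z(24)) - 1*(-170250) = -624 - 1*(-170250) = -624 + 170250 = 169626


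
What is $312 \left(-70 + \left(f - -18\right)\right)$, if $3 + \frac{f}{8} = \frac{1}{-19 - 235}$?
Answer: $- \frac{3012672}{127} \approx -23722.0$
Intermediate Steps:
$f = - \frac{3052}{127}$ ($f = -24 + \frac{8}{-19 - 235} = -24 + \frac{8}{-254} = -24 + 8 \left(- \frac{1}{254}\right) = -24 - \frac{4}{127} = - \frac{3052}{127} \approx -24.031$)
$312 \left(-70 + \left(f - -18\right)\right) = 312 \left(-70 - \frac{766}{127}\right) = 312 \left(- \frac{9656}{127}\right) = - \frac{3012672}{127}$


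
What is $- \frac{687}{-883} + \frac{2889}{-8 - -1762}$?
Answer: $\frac{3755985}{1548782} \approx 2.4251$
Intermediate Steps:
$- \frac{687}{-883} + \frac{2889}{-8 - -1762} = \left(-687\right) \left(- \frac{1}{883}\right) + \frac{2889}{-8 + 1762} = \frac{687}{883} + \frac{2889}{1754} = \frac{3755985}{1548782}$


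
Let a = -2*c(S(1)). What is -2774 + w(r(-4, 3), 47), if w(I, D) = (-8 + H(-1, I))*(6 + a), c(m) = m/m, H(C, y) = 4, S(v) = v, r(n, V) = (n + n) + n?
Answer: -2790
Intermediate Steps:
r(n, V) = 3*n (r(n, V) = 2*n + n = 3*n)
c(m) = 1
a = -2 (a = -2*1 = -2)
w(I, D) = -16 (w(I, D) = (-8 + 4)*(6 - 2) = -4*4 = -16)
-2774 + w(r(-4, 3), 47) = -2774 - 16 = -2790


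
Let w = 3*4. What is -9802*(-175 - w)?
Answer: 1832974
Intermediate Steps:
w = 12
-9802*(-175 - w) = -9802*(-175 - 1*12) = -9802*(-175 - 12) = -9802*(-187) = 1832974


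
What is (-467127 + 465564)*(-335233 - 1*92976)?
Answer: 669290667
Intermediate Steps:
(-467127 + 465564)*(-335233 - 1*92976) = -1563*(-335233 - 92976) = -1563*(-428209) = 669290667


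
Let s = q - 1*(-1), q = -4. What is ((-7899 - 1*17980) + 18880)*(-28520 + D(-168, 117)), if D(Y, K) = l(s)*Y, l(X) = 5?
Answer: 205490640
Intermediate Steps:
s = -3 (s = -4 - 1*(-1) = -4 + 1 = -3)
D(Y, K) = 5*Y
((-7899 - 1*17980) + 18880)*(-28520 + D(-168, 117)) = ((-7899 - 1*17980) + 18880)*(-28520 + 5*(-168)) = ((-7899 - 17980) + 18880)*(-28520 - 840) = (-25879 + 18880)*(-29360) = -6999*(-29360) = 205490640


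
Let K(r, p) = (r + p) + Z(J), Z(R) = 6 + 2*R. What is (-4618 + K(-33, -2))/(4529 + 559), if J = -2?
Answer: -4651/5088 ≈ -0.91411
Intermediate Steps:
K(r, p) = 2 + p + r (K(r, p) = (r + p) + (6 + 2*(-2)) = (p + r) + (6 - 4) = (p + r) + 2 = 2 + p + r)
(-4618 + K(-33, -2))/(4529 + 559) = (-4618 + (2 - 2 - 33))/(4529 + 559) = (-4618 - 33)/5088 = -4651*1/5088 = -4651/5088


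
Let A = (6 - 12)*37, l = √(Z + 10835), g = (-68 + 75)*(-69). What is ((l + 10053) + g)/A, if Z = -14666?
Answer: -1595/37 - I*√3831/222 ≈ -43.108 - 0.27881*I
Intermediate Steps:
g = -483 (g = 7*(-69) = -483)
l = I*√3831 (l = √(-14666 + 10835) = √(-3831) = I*√3831 ≈ 61.895*I)
A = -222 (A = -6*37 = -222)
((l + 10053) + g)/A = ((I*√3831 + 10053) - 483)/(-222) = ((10053 + I*√3831) - 483)*(-1/222) = (9570 + I*√3831)*(-1/222) = -1595/37 - I*√3831/222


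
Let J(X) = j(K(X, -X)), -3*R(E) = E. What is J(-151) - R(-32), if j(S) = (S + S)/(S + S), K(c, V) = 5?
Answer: -29/3 ≈ -9.6667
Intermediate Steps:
R(E) = -E/3
j(S) = 1 (j(S) = (2*S)/((2*S)) = (2*S)*(1/(2*S)) = 1)
J(X) = 1
J(-151) - R(-32) = 1 - (-1)*(-32)/3 = 1 - 1*32/3 = 1 - 32/3 = -29/3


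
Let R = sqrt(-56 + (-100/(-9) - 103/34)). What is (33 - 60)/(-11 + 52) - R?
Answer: -27/41 - I*sqrt(498542)/102 ≈ -0.65854 - 6.9223*I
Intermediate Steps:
R = I*sqrt(498542)/102 (R = sqrt(-56 + (-100*(-1/9) - 103*1/34)) = sqrt(-56 + (100/9 - 103/34)) = sqrt(-56 + 2473/306) = sqrt(-14663/306) = I*sqrt(498542)/102 ≈ 6.9223*I)
(33 - 60)/(-11 + 52) - R = (33 - 60)/(-11 + 52) - I*sqrt(498542)/102 = -27/41 - I*sqrt(498542)/102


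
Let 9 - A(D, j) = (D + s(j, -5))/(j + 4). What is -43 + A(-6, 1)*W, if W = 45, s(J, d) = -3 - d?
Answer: 398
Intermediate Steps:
A(D, j) = 9 - (2 + D)/(4 + j) (A(D, j) = 9 - (D + (-3 - 1*(-5)))/(j + 4) = 9 - (D + (-3 + 5))/(4 + j) = 9 - (D + 2)/(4 + j) = 9 - (2 + D)/(4 + j))
-43 + A(-6, 1)*W = -43 + ((34 - 1*(-6) + 9*1)/(4 + 1))*45 = -43 + ((34 + 6 + 9)/5)*45 = -43 + ((⅕)*49)*45 = -43 + (49/5)*45 = -43 + 441 = 398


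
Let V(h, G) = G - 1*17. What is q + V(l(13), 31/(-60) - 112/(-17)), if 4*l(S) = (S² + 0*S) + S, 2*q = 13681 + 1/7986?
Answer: 1545327173/226270 ≈ 6829.6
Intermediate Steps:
q = 109256467/15972 (q = (13681 + 1/7986)/2 = (½)*(109256467/7986) = 109256467/15972 ≈ 6840.5)
l(S) = S/4 + S²/4 (l(S) = ((S² + 0*S) + S)/4 = ((S² + 0) + S)/4 = (S² + S)/4 = (S + S²)/4 = S/4 + S²/4)
V(h, G) = -17 + G (V(h, G) = G - 17 = -17 + G)
q + V(l(13), 31/(-60) - 112/(-17)) = 109256467/15972 + (-17 + (31/(-60) - 112/(-17))) = 109256467/15972 + (-17 + (31*(-1/60) - 112*(-1/17))) = 109256467/15972 + (-17 + (-31/60 + 112/17)) = 109256467/15972 + (-17 + 6193/1020) = 109256467/15972 - 11147/1020 = 1545327173/226270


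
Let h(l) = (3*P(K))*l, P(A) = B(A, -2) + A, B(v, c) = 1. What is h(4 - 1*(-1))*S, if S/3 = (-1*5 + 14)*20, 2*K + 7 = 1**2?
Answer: -16200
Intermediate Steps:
K = -3 (K = -7/2 + (1/2)*1**2 = -7/2 + (1/2)*1 = -7/2 + 1/2 = -3)
P(A) = 1 + A
h(l) = -6*l (h(l) = (3*(1 - 3))*l = (3*(-2))*l = -6*l)
S = 540 (S = 3*((-1*5 + 14)*20) = 3*((-5 + 14)*20) = 3*(9*20) = 3*180 = 540)
h(4 - 1*(-1))*S = -6*(4 - 1*(-1))*540 = -6*(4 + 1)*540 = -6*5*540 = -30*540 = -16200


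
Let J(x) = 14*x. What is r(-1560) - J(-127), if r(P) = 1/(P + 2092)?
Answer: 945897/532 ≈ 1778.0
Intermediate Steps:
r(P) = 1/(2092 + P)
r(-1560) - J(-127) = 1/(2092 - 1560) - 14*(-127) = 1/532 - 1*(-1778) = 1/532 + 1778 = 945897/532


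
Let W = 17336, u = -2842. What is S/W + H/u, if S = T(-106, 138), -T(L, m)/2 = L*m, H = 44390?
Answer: -42899968/3079307 ≈ -13.932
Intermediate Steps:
T(L, m) = -2*L*m
S = 29256 (S = -2*(-106)*138 = 29256)
S/W + H/u = 29256/17336 + 44390/(-2842) = 29256*(1/17336) + 44390*(-1/2842) = 3657/2167 - 22195/1421 = -42899968/3079307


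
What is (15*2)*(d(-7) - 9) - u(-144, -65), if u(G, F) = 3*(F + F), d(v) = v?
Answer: -90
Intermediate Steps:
u(G, F) = 6*F (u(G, F) = 3*(2*F) = 6*F)
(15*2)*(d(-7) - 9) - u(-144, -65) = (15*2)*(-7 - 9) - 6*(-65) = 30*(-16) - 1*(-390) = -480 + 390 = -90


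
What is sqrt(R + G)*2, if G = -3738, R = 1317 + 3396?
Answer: 10*sqrt(39) ≈ 62.450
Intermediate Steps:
R = 4713
sqrt(R + G)*2 = sqrt(4713 - 3738)*2 = sqrt(975)*2 = (5*sqrt(39))*2 = 10*sqrt(39)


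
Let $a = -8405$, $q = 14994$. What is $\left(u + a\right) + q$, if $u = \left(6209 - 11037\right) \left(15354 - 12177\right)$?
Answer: $-15331967$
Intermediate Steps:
$u = -15338556$ ($u = \left(-4828\right) 3177 = -15338556$)
$\left(u + a\right) + q = \left(-15338556 - 8405\right) + 14994 = -15346961 + 14994 = -15331967$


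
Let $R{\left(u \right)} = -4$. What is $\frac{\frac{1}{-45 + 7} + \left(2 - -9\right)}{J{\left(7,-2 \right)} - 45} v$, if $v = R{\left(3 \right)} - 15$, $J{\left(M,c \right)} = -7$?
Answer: $\frac{417}{104} \approx 4.0096$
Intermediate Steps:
$v = -19$ ($v = -4 - 15 = -19$)
$\frac{\frac{1}{-45 + 7} + \left(2 - -9\right)}{J{\left(7,-2 \right)} - 45} v = \frac{\frac{1}{-45 + 7} + \left(2 - -9\right)}{-7 - 45} \left(-19\right) = \frac{\frac{1}{-38} + \left(2 + 9\right)}{-52} \left(-19\right) = \left(- \frac{1}{38} + 11\right) \left(- \frac{1}{52}\right) \left(-19\right) = \frac{417}{38} \left(- \frac{1}{52}\right) \left(-19\right) = \left(- \frac{417}{1976}\right) \left(-19\right) = \frac{417}{104}$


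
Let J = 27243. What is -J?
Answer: -27243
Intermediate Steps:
-J = -1*27243 = -27243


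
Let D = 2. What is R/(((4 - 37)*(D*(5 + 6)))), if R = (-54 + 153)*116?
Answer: -174/11 ≈ -15.818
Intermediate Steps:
R = 11484 (R = 99*116 = 11484)
R/(((4 - 37)*(D*(5 + 6)))) = 11484/(((4 - 37)*(2*(5 + 6)))) = 11484/((-66*11)) = 11484/((-33*22)) = 11484/(-726) = 11484*(-1/726) = -174/11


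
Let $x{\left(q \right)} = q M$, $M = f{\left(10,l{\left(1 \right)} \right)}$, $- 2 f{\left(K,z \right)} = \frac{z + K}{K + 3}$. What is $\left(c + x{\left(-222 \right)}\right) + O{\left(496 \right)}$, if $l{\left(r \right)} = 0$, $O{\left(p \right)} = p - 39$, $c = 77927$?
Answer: $\frac{1020102}{13} \approx 78469.0$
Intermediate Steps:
$O{\left(p \right)} = -39 + p$
$f{\left(K,z \right)} = - \frac{K + z}{2 \left(3 + K\right)}$ ($f{\left(K,z \right)} = - \frac{\left(z + K\right) \frac{1}{K + 3}}{2} = - \frac{\left(K + z\right) \frac{1}{3 + K}}{2} = - \frac{\frac{1}{3 + K} \left(K + z\right)}{2} = - \frac{K + z}{2 \left(3 + K\right)}$)
$M = - \frac{5}{13}$ ($M = \frac{\left(-1\right) 10 - 0}{2 \left(3 + 10\right)} = \frac{-10 + 0}{2 \cdot 13} = \frac{1}{2} \cdot \frac{1}{13} \left(-10\right) = - \frac{5}{13} \approx -0.38462$)
$x{\left(q \right)} = - \frac{5 q}{13}$ ($x{\left(q \right)} = q \left(- \frac{5}{13}\right) = - \frac{5 q}{13}$)
$\left(c + x{\left(-222 \right)}\right) + O{\left(496 \right)} = \left(77927 - - \frac{1110}{13}\right) + \left(-39 + 496\right) = \left(77927 + \frac{1110}{13}\right) + 457 = \frac{1014161}{13} + 457 = \frac{1020102}{13}$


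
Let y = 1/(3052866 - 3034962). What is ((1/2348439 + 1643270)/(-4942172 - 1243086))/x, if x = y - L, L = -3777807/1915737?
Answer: -7353628095543921259816/54584173067936604389635 ≈ -0.13472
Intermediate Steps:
L = -1259269/638579 (L = -3777807*1/1915737 = -1259269/638579 ≈ -1.9720)
y = 1/17904 ≈ 5.5853e-5
x = 22546590755/11433118416 (x = 1/17904 - 1*(-1259269/638579) = 1/17904 + 1259269/638579 = 22546590755/11433118416 ≈ 1.9720)
((1/2348439 + 1643270)/(-4942172 - 1243086))/x = ((1/2348439 + 1643270)/(-4942172 - 1243086))/(22546590755/11433118416) = ((1/2348439 + 1643270)/(-6185258))*(11433118416/22546590755) = ((3859119355531/2348439)*(-1/6185258))*(11433118416/22546590755) = -3859119355531/14525701112262*11433118416/22546590755 = -7353628095543921259816/54584173067936604389635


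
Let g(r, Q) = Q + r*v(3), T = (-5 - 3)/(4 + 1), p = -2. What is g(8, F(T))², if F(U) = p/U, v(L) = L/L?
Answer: 1369/16 ≈ 85.563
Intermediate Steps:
T = -8/5 ≈ -1.6000
v(L) = 1
F(U) = -2/U
g(r, Q) = Q + r (g(r, Q) = Q + r*1 = Q + r)
g(8, F(T))² = (-2/(-8/5) + 8)² = (-2*(-5/8) + 8)² = (5/4 + 8)² = (37/4)² = 1369/16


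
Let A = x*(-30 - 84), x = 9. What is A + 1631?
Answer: 605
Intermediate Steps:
A = -1026 (A = 9*(-30 - 84) = 9*(-114) = -1026)
A + 1631 = -1026 + 1631 = 605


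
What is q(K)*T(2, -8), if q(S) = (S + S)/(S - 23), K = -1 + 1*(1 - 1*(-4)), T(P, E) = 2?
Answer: -16/19 ≈ -0.84210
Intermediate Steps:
K = 4 (K = -1 + 1*(1 + 4) = -1 + 1*5 = -1 + 5 = 4)
q(S) = 2*S/(-23 + S) (q(S) = (2*S)/(-23 + S) = 2*S/(-23 + S))
q(K)*T(2, -8) = (2*4/(-23 + 4))*2 = (2*4/(-19))*2 = (2*4*(-1/19))*2 = -8/19*2 = -16/19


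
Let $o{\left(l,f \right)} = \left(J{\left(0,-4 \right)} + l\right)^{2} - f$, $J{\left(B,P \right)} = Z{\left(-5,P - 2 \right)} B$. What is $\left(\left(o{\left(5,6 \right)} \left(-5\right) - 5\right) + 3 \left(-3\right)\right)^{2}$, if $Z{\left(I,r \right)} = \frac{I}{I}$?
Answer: $11881$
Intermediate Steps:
$Z{\left(I,r \right)} = 1$
$J{\left(B,P \right)} = B$ ($J{\left(B,P \right)} = 1 B = B$)
$o{\left(l,f \right)} = l^{2} - f$ ($o{\left(l,f \right)} = \left(0 + l\right)^{2} - f = l^{2} - f$)
$\left(\left(o{\left(5,6 \right)} \left(-5\right) - 5\right) + 3 \left(-3\right)\right)^{2} = \left(\left(\left(5^{2} - 6\right) \left(-5\right) - 5\right) + 3 \left(-3\right)\right)^{2} = \left(\left(\left(25 - 6\right) \left(-5\right) - 5\right) - 9\right)^{2} = \left(\left(19 \left(-5\right) - 5\right) - 9\right)^{2} = \left(\left(-95 - 5\right) - 9\right)^{2} = \left(-100 - 9\right)^{2} = \left(-109\right)^{2} = 11881$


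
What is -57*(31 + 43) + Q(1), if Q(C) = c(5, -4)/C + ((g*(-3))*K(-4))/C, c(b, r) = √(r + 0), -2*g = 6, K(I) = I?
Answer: -4254 + 2*I ≈ -4254.0 + 2.0*I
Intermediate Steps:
g = -3 (g = -½*6 = -3)
c(b, r) = √r
Q(C) = -36/C + 2*I/C (Q(C) = √(-4)/C + (-3*(-3)*(-4))/C = (2*I)/C + (9*(-4))/C = 2*I/C - 36/C = -36/C + 2*I/C)
-57*(31 + 43) + Q(1) = -57*(31 + 43) + 2*(-18 + I)/1 = -57*74 + 2*1*(-18 + I) = -4218 + (-36 + 2*I) = -4254 + 2*I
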